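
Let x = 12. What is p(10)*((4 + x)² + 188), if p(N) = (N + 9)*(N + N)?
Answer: 168720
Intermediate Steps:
p(N) = 2*N*(9 + N) (p(N) = (9 + N)*(2*N) = 2*N*(9 + N))
p(10)*((4 + x)² + 188) = (2*10*(9 + 10))*((4 + 12)² + 188) = (2*10*19)*(16² + 188) = 380*(256 + 188) = 380*444 = 168720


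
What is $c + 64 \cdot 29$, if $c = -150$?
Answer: $1706$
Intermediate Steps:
$c + 64 \cdot 29 = -150 + 64 \cdot 29 = -150 + 1856 = 1706$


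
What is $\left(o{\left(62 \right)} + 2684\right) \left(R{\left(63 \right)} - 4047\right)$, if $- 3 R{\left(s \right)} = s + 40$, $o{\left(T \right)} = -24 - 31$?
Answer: $- \frac{32189476}{3} \approx -1.073 \cdot 10^{7}$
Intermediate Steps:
$o{\left(T \right)} = -55$ ($o{\left(T \right)} = -24 - 31 = -55$)
$R{\left(s \right)} = - \frac{40}{3} - \frac{s}{3}$ ($R{\left(s \right)} = - \frac{s + 40}{3} = - \frac{40 + s}{3} = - \frac{40}{3} - \frac{s}{3}$)
$\left(o{\left(62 \right)} + 2684\right) \left(R{\left(63 \right)} - 4047\right) = \left(-55 + 2684\right) \left(\left(- \frac{40}{3} - 21\right) - 4047\right) = 2629 \left(\left(- \frac{40}{3} - 21\right) - 4047\right) = 2629 \left(- \frac{103}{3} - 4047\right) = 2629 \left(- \frac{12244}{3}\right) = - \frac{32189476}{3}$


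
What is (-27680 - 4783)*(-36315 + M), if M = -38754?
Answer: 2436964947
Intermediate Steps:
(-27680 - 4783)*(-36315 + M) = (-27680 - 4783)*(-36315 - 38754) = -32463*(-75069) = 2436964947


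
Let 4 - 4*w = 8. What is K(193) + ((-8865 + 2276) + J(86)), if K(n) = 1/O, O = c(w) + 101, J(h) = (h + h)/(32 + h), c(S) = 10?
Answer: -43141756/6549 ≈ -6587.5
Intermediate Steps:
w = -1 (w = 1 - ¼*8 = 1 - 2 = -1)
J(h) = 2*h/(32 + h) (J(h) = (2*h)/(32 + h) = 2*h/(32 + h))
O = 111 (O = 10 + 101 = 111)
K(n) = 1/111
K(193) + ((-8865 + 2276) + J(86)) = 1/111 + ((-8865 + 2276) + 2*86/(32 + 86)) = 1/111 + (-6589 + 2*86/118) = 1/111 + (-6589 + 2*86*(1/118)) = 1/111 + (-6589 + 86/59) = 1/111 - 388665/59 = -43141756/6549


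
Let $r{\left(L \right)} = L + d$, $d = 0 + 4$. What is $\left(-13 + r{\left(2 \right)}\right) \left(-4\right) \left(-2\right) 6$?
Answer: $-336$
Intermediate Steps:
$d = 4$
$r{\left(L \right)} = 4 + L$ ($r{\left(L \right)} = L + 4 = 4 + L$)
$\left(-13 + r{\left(2 \right)}\right) \left(-4\right) \left(-2\right) 6 = \left(-13 + \left(4 + 2\right)\right) \left(-4\right) \left(-2\right) 6 = \left(-13 + 6\right) 8 \cdot 6 = \left(-7\right) 48 = -336$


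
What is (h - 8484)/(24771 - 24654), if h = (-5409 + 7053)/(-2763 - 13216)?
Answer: -45189160/623181 ≈ -72.514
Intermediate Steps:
h = -1644/15979 (h = 1644/(-15979) = 1644*(-1/15979) = -1644/15979 ≈ -0.10289)
(h - 8484)/(24771 - 24654) = (-1644/15979 - 8484)/(24771 - 24654) = -135567480/15979/117 = -135567480/15979*1/117 = -45189160/623181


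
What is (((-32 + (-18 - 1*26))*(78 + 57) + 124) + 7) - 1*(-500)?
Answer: -9629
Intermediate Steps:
(((-32 + (-18 - 1*26))*(78 + 57) + 124) + 7) - 1*(-500) = (((-32 + (-18 - 26))*135 + 124) + 7) + 500 = (((-32 - 44)*135 + 124) + 7) + 500 = ((-76*135 + 124) + 7) + 500 = ((-10260 + 124) + 7) + 500 = (-10136 + 7) + 500 = -10129 + 500 = -9629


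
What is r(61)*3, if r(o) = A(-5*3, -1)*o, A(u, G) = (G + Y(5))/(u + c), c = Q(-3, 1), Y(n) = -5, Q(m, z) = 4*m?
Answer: 122/3 ≈ 40.667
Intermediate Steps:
c = -12 (c = 4*(-3) = -12)
A(u, G) = (-5 + G)/(-12 + u) (A(u, G) = (G - 5)/(u - 12) = (-5 + G)/(-12 + u))
r(o) = 2*o/9 (r(o) = ((-5 - 1)/(-12 - 5*3))*o = (-6/(-12 - 15))*o = (-6/(-27))*o = (-1/27*(-6))*o = 2*o/9)
r(61)*3 = ((2/9)*61)*3 = (122/9)*3 = 122/3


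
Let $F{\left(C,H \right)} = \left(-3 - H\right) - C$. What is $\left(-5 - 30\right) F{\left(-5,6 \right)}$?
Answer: $140$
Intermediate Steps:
$F{\left(C,H \right)} = -3 - C - H$
$\left(-5 - 30\right) F{\left(-5,6 \right)} = \left(-5 - 30\right) \left(-3 - -5 - 6\right) = - 35 \left(-3 + 5 - 6\right) = \left(-35\right) \left(-4\right) = 140$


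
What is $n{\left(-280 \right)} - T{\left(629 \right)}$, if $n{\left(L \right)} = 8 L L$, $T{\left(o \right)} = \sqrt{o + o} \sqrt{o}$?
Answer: $627200 - 629 \sqrt{2} \approx 6.2631 \cdot 10^{5}$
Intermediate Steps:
$T{\left(o \right)} = o \sqrt{2}$ ($T{\left(o \right)} = \sqrt{2 o} \sqrt{o} = \sqrt{2} \sqrt{o} \sqrt{o} = o \sqrt{2}$)
$n{\left(L \right)} = 8 L^{2}$
$n{\left(-280 \right)} - T{\left(629 \right)} = 8 \left(-280\right)^{2} - 629 \sqrt{2} = 8 \cdot 78400 - 629 \sqrt{2} = 627200 - 629 \sqrt{2}$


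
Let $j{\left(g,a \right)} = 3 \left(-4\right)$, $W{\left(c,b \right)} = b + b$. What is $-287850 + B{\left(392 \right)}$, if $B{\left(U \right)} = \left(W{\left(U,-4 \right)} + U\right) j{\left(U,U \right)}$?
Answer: $-292458$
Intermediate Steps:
$W{\left(c,b \right)} = 2 b$
$j{\left(g,a \right)} = -12$
$B{\left(U \right)} = 96 - 12 U$ ($B{\left(U \right)} = \left(2 \left(-4\right) + U\right) \left(-12\right) = \left(-8 + U\right) \left(-12\right) = 96 - 12 U$)
$-287850 + B{\left(392 \right)} = -287850 + \left(96 - 4704\right) = -287850 - 4608 = -292458$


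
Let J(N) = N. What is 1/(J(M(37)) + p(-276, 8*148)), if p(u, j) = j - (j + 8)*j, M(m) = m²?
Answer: -1/1408775 ≈ -7.0984e-7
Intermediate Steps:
p(u, j) = j - j*(8 + j) (p(u, j) = j - (8 + j)*j = j - j*(8 + j))
1/(J(M(37)) + p(-276, 8*148)) = 1/(37² - 8*148*(7 + 8*148)) = 1/(1369 - 1*1184*(7 + 1184)) = 1/(1369 - 1*1184*1191) = 1/(1369 - 1410144) = 1/(-1408775) = -1/1408775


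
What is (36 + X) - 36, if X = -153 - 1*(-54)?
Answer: -99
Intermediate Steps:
X = -99 (X = -153 + 54 = -99)
(36 + X) - 36 = (36 - 99) - 36 = -63 - 36 = -99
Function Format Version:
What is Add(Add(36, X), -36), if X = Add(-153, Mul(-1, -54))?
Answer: -99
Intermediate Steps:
X = -99 (X = Add(-153, 54) = -99)
Add(Add(36, X), -36) = Add(Add(36, -99), -36) = Add(-63, -36) = -99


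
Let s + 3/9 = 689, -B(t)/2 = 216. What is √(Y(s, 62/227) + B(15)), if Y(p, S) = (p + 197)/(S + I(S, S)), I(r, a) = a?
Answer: √41146455/186 ≈ 34.487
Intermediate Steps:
B(t) = -432 (B(t) = -2*216 = -432)
s = 2066/3 (s = -⅓ + 689 = 2066/3 ≈ 688.67)
Y(p, S) = (197 + p)/(2*S) (Y(p, S) = (p + 197)/(S + S) = (197 + p)/((2*S)) = (197 + p)*(1/(2*S)) = (197 + p)/(2*S))
√(Y(s, 62/227) + B(15)) = √((197 + 2066/3)/(2*((62/227))) - 432) = √((½)*(2657/3)/(62*(1/227)) - 432) = √((½)*(2657/3)/(62/227) - 432) = √((½)*(227/62)*(2657/3) - 432) = √(603139/372 - 432) = √(442435/372) = √41146455/186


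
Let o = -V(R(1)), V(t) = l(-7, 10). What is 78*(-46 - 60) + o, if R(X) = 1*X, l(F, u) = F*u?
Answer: -8198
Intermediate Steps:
R(X) = X
V(t) = -70 (V(t) = -7*10 = -70)
o = 70 (o = -1*(-70) = 70)
78*(-46 - 60) + o = 78*(-46 - 60) + 70 = 78*(-106) + 70 = -8268 + 70 = -8198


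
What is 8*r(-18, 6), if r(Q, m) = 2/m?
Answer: 8/3 ≈ 2.6667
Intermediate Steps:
8*r(-18, 6) = 8*(2/6) = 8*(2*(⅙)) = 8*(⅓) = 8/3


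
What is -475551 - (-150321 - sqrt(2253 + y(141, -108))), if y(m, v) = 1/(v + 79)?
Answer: -325230 + 2*sqrt(473686)/29 ≈ -3.2518e+5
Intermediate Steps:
y(m, v) = 1/(79 + v)
-475551 - (-150321 - sqrt(2253 + y(141, -108))) = -475551 - (-150321 - sqrt(2253 + 1/(79 - 108))) = -475551 - (-150321 - sqrt(2253 + 1/(-29))) = -475551 - (-150321 - sqrt(2253 - 1/29)) = -475551 - (-150321 - sqrt(65336/29)) = -475551 - (-150321 - 2*sqrt(473686)/29) = -475551 + (150321 + 2*sqrt(473686)/29) = -325230 + 2*sqrt(473686)/29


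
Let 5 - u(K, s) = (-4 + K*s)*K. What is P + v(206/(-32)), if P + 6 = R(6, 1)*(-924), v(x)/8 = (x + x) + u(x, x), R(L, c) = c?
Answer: 478839/512 ≈ 935.23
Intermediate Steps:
u(K, s) = 5 - K*(-4 + K*s) (u(K, s) = 5 - (-4 + K*s)*K = 5 - K*(-4 + K*s))
v(x) = 40 - 8*x**3 + 48*x (v(x) = 8*((x + x) + (5 + 4*x - x*x**2)) = 8*(2*x + (5 + 4*x - x**3)) = 8*(2*x + (5 - x**3 + 4*x)) = 8*(5 - x**3 + 6*x) = 40 - 8*x**3 + 48*x)
P = -930 (P = -6 + 1*(-924) = -6 - 924 = -930)
P + v(206/(-32)) = -930 + (40 - 8*(206/(-32))**3 + 48*(206/(-32))) = -930 + (40 - 8*(206*(-1/32))**3 + 48*(206*(-1/32))) = -930 + (40 - 8*(-103/16)**3 + 48*(-103/16)) = -930 + (40 - 8*(-1092727/4096) - 309) = -930 + (40 + 1092727/512 - 309) = -930 + 954999/512 = 478839/512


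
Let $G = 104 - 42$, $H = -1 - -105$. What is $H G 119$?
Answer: $767312$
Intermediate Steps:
$H = 104$ ($H = -1 + 105 = 104$)
$G = 62$ ($G = 104 - 42 = 62$)
$H G 119 = 104 \cdot 62 \cdot 119 = 6448 \cdot 119 = 767312$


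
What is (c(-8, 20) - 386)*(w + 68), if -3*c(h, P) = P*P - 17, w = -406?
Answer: 520858/3 ≈ 1.7362e+5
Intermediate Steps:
c(h, P) = 17/3 - P²/3 (c(h, P) = -(P*P - 17)/3 = -(P² - 17)/3 = -(-17 + P²)/3 = 17/3 - P²/3)
(c(-8, 20) - 386)*(w + 68) = ((17/3 - ⅓*20²) - 386)*(-406 + 68) = ((17/3 - ⅓*400) - 386)*(-338) = ((17/3 - 400/3) - 386)*(-338) = (-383/3 - 386)*(-338) = -1541/3*(-338) = 520858/3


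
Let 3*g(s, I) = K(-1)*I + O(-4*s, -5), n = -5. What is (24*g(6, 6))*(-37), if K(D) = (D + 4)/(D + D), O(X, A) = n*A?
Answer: -4736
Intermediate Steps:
O(X, A) = -5*A
K(D) = (4 + D)/(2*D) (K(D) = (4 + D)/((2*D)) = (4 + D)*(1/(2*D)) = (4 + D)/(2*D))
g(s, I) = 25/3 - I/2 (g(s, I) = (((½)*(4 - 1)/(-1))*I - 5*(-5))/3 = (((½)*(-1)*3)*I + 25)/3 = (-3*I/2 + 25)/3 = (25 - 3*I/2)/3 = 25/3 - I/2)
(24*g(6, 6))*(-37) = (24*(25/3 - ½*6))*(-37) = (24*(25/3 - 3))*(-37) = (24*(16/3))*(-37) = 128*(-37) = -4736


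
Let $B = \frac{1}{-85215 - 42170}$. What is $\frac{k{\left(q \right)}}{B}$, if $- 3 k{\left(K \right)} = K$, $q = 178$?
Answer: $\frac{22674530}{3} \approx 7.5582 \cdot 10^{6}$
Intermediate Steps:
$k{\left(K \right)} = - \frac{K}{3}$
$B = - \frac{1}{127385}$ ($B = \frac{1}{-127385} = - \frac{1}{127385} \approx -7.8502 \cdot 10^{-6}$)
$\frac{k{\left(q \right)}}{B} = \frac{\left(- \frac{1}{3}\right) 178}{- \frac{1}{127385}} = \left(- \frac{178}{3}\right) \left(-127385\right) = \frac{22674530}{3}$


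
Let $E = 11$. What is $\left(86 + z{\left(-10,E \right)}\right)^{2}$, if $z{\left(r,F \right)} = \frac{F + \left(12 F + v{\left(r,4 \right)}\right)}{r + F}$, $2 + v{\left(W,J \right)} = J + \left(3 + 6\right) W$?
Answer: $19881$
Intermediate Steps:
$v{\left(W,J \right)} = -2 + J + 9 W$ ($v{\left(W,J \right)} = -2 + \left(J + \left(3 + 6\right) W\right) = -2 + \left(J + 9 W\right) = -2 + J + 9 W$)
$z{\left(r,F \right)} = \frac{2 + 9 r + 13 F}{F + r}$ ($z{\left(r,F \right)} = \frac{F + \left(12 F + \left(-2 + 4 + 9 r\right)\right)}{r + F} = \frac{F + \left(12 F + \left(2 + 9 r\right)\right)}{F + r} = \frac{F + \left(2 + 9 r + 12 F\right)}{F + r} = \frac{2 + 9 r + 13 F}{F + r}$)
$\left(86 + z{\left(-10,E \right)}\right)^{2} = \left(86 + \frac{2 + 9 \left(-10\right) + 13 \cdot 11}{11 - 10}\right)^{2} = \left(86 + \frac{2 - 90 + 143}{1}\right)^{2} = \left(86 + 1 \cdot 55\right)^{2} = \left(86 + 55\right)^{2} = 141^{2} = 19881$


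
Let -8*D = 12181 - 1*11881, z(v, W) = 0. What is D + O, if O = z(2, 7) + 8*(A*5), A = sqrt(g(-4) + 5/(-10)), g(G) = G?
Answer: -75/2 + 60*I*sqrt(2) ≈ -37.5 + 84.853*I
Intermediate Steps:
A = 3*I*sqrt(2)/2 (A = sqrt(-4 + 5/(-10)) = sqrt(-4 + 5*(-1/10)) = sqrt(-4 - 1/2) = sqrt(-9/2) = 3*I*sqrt(2)/2 ≈ 2.1213*I)
D = -75/2 (D = -(12181 - 1*11881)/8 = -(12181 - 11881)/8 = -1/8*300 = -75/2 ≈ -37.500)
O = 60*I*sqrt(2) (O = 0 + 8*((3*I*sqrt(2)/2)*5) = 0 + 8*(15*I*sqrt(2)/2) = 0 + 60*I*sqrt(2) = 60*I*sqrt(2) ≈ 84.853*I)
D + O = -75/2 + 60*I*sqrt(2)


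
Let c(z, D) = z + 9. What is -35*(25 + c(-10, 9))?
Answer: -840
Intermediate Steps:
c(z, D) = 9 + z
-35*(25 + c(-10, 9)) = -35*(25 + (9 - 10)) = -35*(25 - 1) = -35*24 = -840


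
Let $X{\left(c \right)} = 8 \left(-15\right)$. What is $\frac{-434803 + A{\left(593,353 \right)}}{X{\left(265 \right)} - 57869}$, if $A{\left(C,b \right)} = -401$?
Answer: $\frac{435204}{57989} \approx 7.5049$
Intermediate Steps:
$X{\left(c \right)} = -120$
$\frac{-434803 + A{\left(593,353 \right)}}{X{\left(265 \right)} - 57869} = \frac{-434803 - 401}{-120 - 57869} = - \frac{435204}{-57989} = \left(-435204\right) \left(- \frac{1}{57989}\right) = \frac{435204}{57989}$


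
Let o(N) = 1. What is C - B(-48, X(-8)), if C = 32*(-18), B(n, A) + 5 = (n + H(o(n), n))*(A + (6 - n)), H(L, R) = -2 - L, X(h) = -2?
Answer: 2081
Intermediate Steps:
B(n, A) = -5 + (-3 + n)*(6 + A - n) (B(n, A) = -5 + (n + (-2 - 1*1))*(A + (6 - n)) = -5 + (n + (-2 - 1))*(6 + A - n) = -5 + (n - 3)*(6 + A - n) = -5 + (-3 + n)*(6 + A - n))
C = -576
C - B(-48, X(-8)) = -576 - (-23 - 1*(-48)² - 3*(-2) + 9*(-48) - 2*(-48)) = -576 - (-23 - 1*2304 + 6 - 432 + 96) = -576 - (-23 - 2304 + 6 - 432 + 96) = -576 - 1*(-2657) = -576 + 2657 = 2081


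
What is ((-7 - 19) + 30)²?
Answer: 16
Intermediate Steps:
((-7 - 19) + 30)² = (-26 + 30)² = 4² = 16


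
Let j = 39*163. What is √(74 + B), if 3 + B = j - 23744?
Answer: 6*I*√481 ≈ 131.59*I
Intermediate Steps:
j = 6357
B = -17390 (B = -3 + (6357 - 23744) = -3 - 17387 = -17390)
√(74 + B) = √(74 - 17390) = √(-17316) = 6*I*√481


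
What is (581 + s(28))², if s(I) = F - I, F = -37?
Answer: 266256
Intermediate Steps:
s(I) = -37 - I
(581 + s(28))² = (581 + (-37 - 1*28))² = (581 + (-37 - 28))² = (581 - 65)² = 516² = 266256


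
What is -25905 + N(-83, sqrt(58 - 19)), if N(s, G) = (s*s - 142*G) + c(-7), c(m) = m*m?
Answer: -18967 - 142*sqrt(39) ≈ -19854.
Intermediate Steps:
c(m) = m**2
N(s, G) = 49 + s**2 - 142*G (N(s, G) = (s*s - 142*G) + (-7)**2 = (s**2 - 142*G) + 49 = 49 + s**2 - 142*G)
-25905 + N(-83, sqrt(58 - 19)) = -25905 + (49 + (-83)**2 - 142*sqrt(58 - 19)) = -25905 + (49 + 6889 - 142*sqrt(39)) = -25905 + (6938 - 142*sqrt(39)) = -18967 - 142*sqrt(39)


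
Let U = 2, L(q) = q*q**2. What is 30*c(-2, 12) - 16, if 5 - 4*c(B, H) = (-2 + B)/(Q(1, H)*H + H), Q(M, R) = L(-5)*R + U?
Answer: 32183/1497 ≈ 21.498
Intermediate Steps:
L(q) = q**3
Q(M, R) = 2 - 125*R (Q(M, R) = (-5)**3*R + 2 = -125*R + 2 = 2 - 125*R)
c(B, H) = 5/4 - (-2 + B)/(4*(H + H*(2 - 125*H))) (c(B, H) = 5/4 - (-2 + B)/(4*((2 - 125*H)*H + H)) = 5/4 - (-2 + B)/(4*(H*(2 - 125*H) + H)) = 5/4 - (-2 + B)/(4*(H + H*(2 - 125*H))))
30*c(-2, 12) - 16 = 30*((1/4)*(-2 - 2 - 15*12 + 625*12**2)/(12*(-3 + 125*12))) - 16 = 30*((1/4)*(1/12)*(-2 - 2 - 180 + 625*144)/(-3 + 1500)) - 16 = 30*((1/4)*(1/12)*(-2 - 2 - 180 + 90000)/1497) - 16 = 30*((1/4)*(1/12)*(1/1497)*89816) - 16 = 30*(11227/8982) - 16 = 56135/1497 - 16 = 32183/1497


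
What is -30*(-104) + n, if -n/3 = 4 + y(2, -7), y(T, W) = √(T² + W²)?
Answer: 3108 - 3*√53 ≈ 3086.2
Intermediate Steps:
n = -12 - 3*√53 (n = -3*(4 + √(2² + (-7)²)) = -3*(4 + √(4 + 49)) = -3*(4 + √53) = -12 - 3*√53 ≈ -33.840)
-30*(-104) + n = -30*(-104) + (-12 - 3*√53) = 3120 + (-12 - 3*√53) = 3108 - 3*√53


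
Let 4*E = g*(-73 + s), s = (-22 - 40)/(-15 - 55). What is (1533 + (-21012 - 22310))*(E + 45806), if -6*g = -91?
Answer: -57082812853/30 ≈ -1.9028e+9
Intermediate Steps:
s = 31/35 (s = -62/(-70) = -62*(-1/70) = 31/35 ≈ 0.88571)
g = 91/6 (g = -1/6*(-91) = 91/6 ≈ 15.167)
E = -8203/30 (E = (91*(-73 + 31/35)/6)/4 = ((91/6)*(-2524/35))/4 = (1/4)*(-16406/15) = -8203/30 ≈ -273.43)
(1533 + (-21012 - 22310))*(E + 45806) = (1533 + (-21012 - 22310))*(-8203/30 + 45806) = (1533 - 43322)*(1365977/30) = -41789*1365977/30 = -57082812853/30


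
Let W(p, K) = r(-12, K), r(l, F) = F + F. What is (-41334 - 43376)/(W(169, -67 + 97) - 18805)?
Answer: 16942/3749 ≈ 4.5191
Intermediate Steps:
r(l, F) = 2*F
W(p, K) = 2*K
(-41334 - 43376)/(W(169, -67 + 97) - 18805) = (-41334 - 43376)/(2*(-67 + 97) - 18805) = -84710/(2*30 - 18805) = -84710/(60 - 18805) = -84710/(-18745) = -84710*(-1/18745) = 16942/3749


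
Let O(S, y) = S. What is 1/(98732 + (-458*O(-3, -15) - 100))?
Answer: 1/100006 ≈ 9.9994e-6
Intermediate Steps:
1/(98732 + (-458*O(-3, -15) - 100)) = 1/(98732 + (-458*(-3) - 100)) = 1/(98732 + (1374 - 100)) = 1/(98732 + 1274) = 1/100006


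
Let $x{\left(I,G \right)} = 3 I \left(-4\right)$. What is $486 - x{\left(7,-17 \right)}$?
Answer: $570$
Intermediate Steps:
$x{\left(I,G \right)} = - 12 I$
$486 - x{\left(7,-17 \right)} = 486 - \left(-12\right) 7 = 486 - -84 = 486 + 84 = 570$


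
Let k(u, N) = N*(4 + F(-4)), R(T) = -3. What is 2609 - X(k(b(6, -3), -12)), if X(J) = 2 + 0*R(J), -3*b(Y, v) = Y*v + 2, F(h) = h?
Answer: 2607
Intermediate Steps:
b(Y, v) = -2/3 - Y*v/3 (b(Y, v) = -(Y*v + 2)/3 = -(2 + Y*v)/3 = -2/3 - Y*v/3)
k(u, N) = 0 (k(u, N) = N*(4 - 4) = N*0 = 0)
X(J) = 2 (X(J) = 2 + 0*(-3) = 2 + 0 = 2)
2609 - X(k(b(6, -3), -12)) = 2609 - 1*2 = 2609 - 2 = 2607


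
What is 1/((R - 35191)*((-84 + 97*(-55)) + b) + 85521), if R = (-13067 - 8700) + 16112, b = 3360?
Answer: 1/84187435 ≈ 1.1878e-8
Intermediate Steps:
R = -5655 (R = -21767 + 16112 = -5655)
1/((R - 35191)*((-84 + 97*(-55)) + b) + 85521) = 1/((-5655 - 35191)*((-84 + 97*(-55)) + 3360) + 85521) = 1/(-40846*((-84 - 5335) + 3360) + 85521) = 1/(-40846*(-5419 + 3360) + 85521) = 1/(-40846*(-2059) + 85521) = 1/(84101914 + 85521) = 1/84187435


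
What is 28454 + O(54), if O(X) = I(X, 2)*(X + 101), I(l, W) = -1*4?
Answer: 27834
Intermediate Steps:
I(l, W) = -4
O(X) = -404 - 4*X (O(X) = -4*(X + 101) = -4*(101 + X) = -404 - 4*X)
28454 + O(54) = 28454 + (-404 - 4*54) = 28454 + (-404 - 216) = 28454 - 620 = 27834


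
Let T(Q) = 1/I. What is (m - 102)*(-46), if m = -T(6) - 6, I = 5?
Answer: 24886/5 ≈ 4977.2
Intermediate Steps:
T(Q) = ⅕ (T(Q) = 1/5 = ⅕)
m = -31/5 (m = -1*⅕ - 6 = -⅕ - 6 = -31/5 ≈ -6.2000)
(m - 102)*(-46) = (-31/5 - 102)*(-46) = -541/5*(-46) = 24886/5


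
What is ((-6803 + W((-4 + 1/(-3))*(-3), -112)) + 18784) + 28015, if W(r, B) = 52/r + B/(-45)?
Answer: 1800112/45 ≈ 40003.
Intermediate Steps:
W(r, B) = 52/r - B/45 (W(r, B) = 52/r + B*(-1/45) = 52/r - B/45)
((-6803 + W((-4 + 1/(-3))*(-3), -112)) + 18784) + 28015 = ((-6803 + (52/(((-4 + 1/(-3))*(-3))) - 1/45*(-112))) + 18784) + 28015 = ((-6803 + (52/(((-4 + 1*(-⅓))*(-3))) + 112/45)) + 18784) + 28015 = ((-6803 + (52/(((-4 - ⅓)*(-3))) + 112/45)) + 18784) + 28015 = ((-6803 + (52/((-13/3*(-3))) + 112/45)) + 18784) + 28015 = ((-6803 + (52/13 + 112/45)) + 18784) + 28015 = ((-6803 + (52*(1/13) + 112/45)) + 18784) + 28015 = ((-6803 + (4 + 112/45)) + 18784) + 28015 = ((-6803 + 292/45) + 18784) + 28015 = (-305843/45 + 18784) + 28015 = 539437/45 + 28015 = 1800112/45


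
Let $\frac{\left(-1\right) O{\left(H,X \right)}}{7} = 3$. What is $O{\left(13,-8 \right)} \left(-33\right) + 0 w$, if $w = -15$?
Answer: $693$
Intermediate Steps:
$O{\left(H,X \right)} = -21$ ($O{\left(H,X \right)} = \left(-7\right) 3 = -21$)
$O{\left(13,-8 \right)} \left(-33\right) + 0 w = \left(-21\right) \left(-33\right) + 0 \left(-15\right) = 693 + 0 = 693$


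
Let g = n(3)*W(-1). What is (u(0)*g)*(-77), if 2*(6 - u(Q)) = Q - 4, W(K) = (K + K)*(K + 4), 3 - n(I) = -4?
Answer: 25872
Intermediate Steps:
n(I) = 7 (n(I) = 3 - 1*(-4) = 3 + 4 = 7)
W(K) = 2*K*(4 + K) (W(K) = (2*K)*(4 + K) = 2*K*(4 + K))
u(Q) = 8 - Q/2 (u(Q) = 6 - (Q - 4)/2 = 6 - (-4 + Q)/2 = 6 + (2 - Q/2) = 8 - Q/2)
g = -42 (g = 7*(2*(-1)*(4 - 1)) = 7*(2*(-1)*3) = 7*(-6) = -42)
(u(0)*g)*(-77) = ((8 - ½*0)*(-42))*(-77) = ((8 + 0)*(-42))*(-77) = (8*(-42))*(-77) = -336*(-77) = 25872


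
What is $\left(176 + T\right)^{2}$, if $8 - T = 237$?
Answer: $2809$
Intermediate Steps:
$T = -229$ ($T = 8 - 237 = -229$)
$\left(176 + T\right)^{2} = \left(176 - 229\right)^{2} = \left(-53\right)^{2} = 2809$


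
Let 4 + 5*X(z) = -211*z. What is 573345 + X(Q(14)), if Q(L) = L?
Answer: 2863767/5 ≈ 5.7275e+5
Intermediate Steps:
X(z) = -⅘ - 211*z/5 (X(z) = -⅘ + (-211*z)/5 = -⅘ - 211*z/5)
573345 + X(Q(14)) = 573345 + (-⅘ - 211/5*14) = 573345 + (-⅘ - 2954/5) = 573345 - 2958/5 = 2863767/5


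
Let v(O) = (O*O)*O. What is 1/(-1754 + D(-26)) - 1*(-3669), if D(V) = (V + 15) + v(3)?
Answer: 6376721/1738 ≈ 3669.0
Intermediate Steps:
v(O) = O³ (v(O) = O²*O = O³)
D(V) = 42 + V (D(V) = (V + 15) + 3³ = (15 + V) + 27 = 42 + V)
1/(-1754 + D(-26)) - 1*(-3669) = 1/(-1754 + (42 - 26)) - 1*(-3669) = 1/(-1754 + 16) + 3669 = 1/(-1738) + 3669 = -1/1738 + 3669 = 6376721/1738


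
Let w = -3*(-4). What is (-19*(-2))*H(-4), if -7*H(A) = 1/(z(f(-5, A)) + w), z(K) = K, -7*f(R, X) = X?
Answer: -19/44 ≈ -0.43182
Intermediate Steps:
f(R, X) = -X/7
w = 12
H(A) = -1/(7*(12 - A/7)) (H(A) = -1/(7*(-A/7 + 12)) = -1/(7*(12 - A/7)))
(-19*(-2))*H(-4) = (-19*(-2))/(-84 - 4) = 38/(-88) = 38*(-1/88) = -19/44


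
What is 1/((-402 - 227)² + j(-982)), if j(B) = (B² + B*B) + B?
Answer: 1/2323307 ≈ 4.3042e-7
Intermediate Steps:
j(B) = B + 2*B² (j(B) = (B² + B²) + B = 2*B² + B = B + 2*B²)
1/((-402 - 227)² + j(-982)) = 1/((-402 - 227)² - 982*(1 + 2*(-982))) = 1/((-629)² - 982*(1 - 1964)) = 1/(395641 - 982*(-1963)) = 1/(395641 + 1927666) = 1/2323307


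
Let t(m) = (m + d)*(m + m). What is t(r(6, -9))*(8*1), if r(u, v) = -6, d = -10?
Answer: 1536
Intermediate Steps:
t(m) = 2*m*(-10 + m) (t(m) = (m - 10)*(m + m) = (-10 + m)*(2*m) = 2*m*(-10 + m))
t(r(6, -9))*(8*1) = (2*(-6)*(-10 - 6))*(8*1) = (2*(-6)*(-16))*8 = 192*8 = 1536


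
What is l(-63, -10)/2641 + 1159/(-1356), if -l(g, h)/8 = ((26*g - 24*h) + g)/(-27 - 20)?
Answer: -159712121/168316212 ≈ -0.94888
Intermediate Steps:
l(g, h) = -192*h/47 + 216*g/47 (l(g, h) = -8*((26*g - 24*h) + g)/(-27 - 20) = -8*((-24*h + 26*g) + g)/(-47) = -8*(-24*h + 27*g)*(-1)/47 = -8*(-27*g/47 + 24*h/47) = -192*h/47 + 216*g/47)
l(-63, -10)/2641 + 1159/(-1356) = (-192/47*(-10) + (216/47)*(-63))/2641 + 1159/(-1356) = (1920/47 - 13608/47)*(1/2641) + 1159*(-1/1356) = -11688/47*1/2641 - 1159/1356 = -11688/124127 - 1159/1356 = -159712121/168316212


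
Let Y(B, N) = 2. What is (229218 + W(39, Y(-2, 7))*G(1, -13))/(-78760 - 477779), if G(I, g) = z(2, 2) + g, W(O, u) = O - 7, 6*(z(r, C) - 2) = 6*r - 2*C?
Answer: -686726/1669617 ≈ -0.41131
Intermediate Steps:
z(r, C) = 2 + r - C/3 (z(r, C) = 2 + (6*r - 2*C)/6 = 2 + (-2*C + 6*r)/6 = 2 + (r - C/3) = 2 + r - C/3)
W(O, u) = -7 + O
G(I, g) = 10/3 + g (G(I, g) = (2 + 2 - ⅓*2) + g = (2 + 2 - ⅔) + g = 10/3 + g)
(229218 + W(39, Y(-2, 7))*G(1, -13))/(-78760 - 477779) = (229218 + (-7 + 39)*(10/3 - 13))/(-78760 - 477779) = (229218 + 32*(-29/3))/(-556539) = (229218 - 928/3)*(-1/556539) = (686726/3)*(-1/556539) = -686726/1669617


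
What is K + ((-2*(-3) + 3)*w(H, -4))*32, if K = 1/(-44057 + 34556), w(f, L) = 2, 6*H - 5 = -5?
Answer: 5472575/9501 ≈ 576.00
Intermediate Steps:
H = 0 (H = ⅚ + (⅙)*(-5) = ⅚ - ⅚ = 0)
K = -1/9501 (K = 1/(-9501) = -1/9501 ≈ -0.00010525)
K + ((-2*(-3) + 3)*w(H, -4))*32 = -1/9501 + ((-2*(-3) + 3)*2)*32 = -1/9501 + ((6 + 3)*2)*32 = -1/9501 + (9*2)*32 = -1/9501 + 18*32 = -1/9501 + 576 = 5472575/9501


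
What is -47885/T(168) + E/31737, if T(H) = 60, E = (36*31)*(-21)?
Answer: -101408827/126948 ≈ -798.82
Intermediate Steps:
E = -23436 (E = 1116*(-21) = -23436)
-47885/T(168) + E/31737 = -47885/60 - 23436/31737 = -47885*1/60 - 23436*1/31737 = -9577/12 - 7812/10579 = -101408827/126948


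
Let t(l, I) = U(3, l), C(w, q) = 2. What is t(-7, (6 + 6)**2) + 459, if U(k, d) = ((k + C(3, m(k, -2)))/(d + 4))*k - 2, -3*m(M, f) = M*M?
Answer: 452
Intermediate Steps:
m(M, f) = -M**2/3 (m(M, f) = -M*M/3 = -M**2/3)
U(k, d) = -2 + k*(2 + k)/(4 + d) (U(k, d) = ((k + 2)/(d + 4))*k - 2 = ((2 + k)/(4 + d))*k - 2 = k*(2 + k)/(4 + d) - 2 = -2 + k*(2 + k)/(4 + d))
t(l, I) = (7 - 2*l)/(4 + l) (t(l, I) = (-8 + 3**2 - 2*l + 2*3)/(4 + l) = (-8 + 9 - 2*l + 6)/(4 + l) = (7 - 2*l)/(4 + l))
t(-7, (6 + 6)**2) + 459 = (7 - 2*(-7))/(4 - 7) + 459 = (7 + 14)/(-3) + 459 = -1/3*21 + 459 = -7 + 459 = 452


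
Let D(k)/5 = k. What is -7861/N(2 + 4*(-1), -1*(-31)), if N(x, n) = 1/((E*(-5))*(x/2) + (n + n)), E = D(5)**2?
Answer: -25053007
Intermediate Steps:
D(k) = 5*k
E = 625 (E = (5*5)**2 = 25**2 = 625)
N(x, n) = 1/(2*n - 3125*x/2) (N(x, n) = 1/((625*(-5))*(x/2) + (n + n)) = 1/(-3125*x/2 + 2*n) = 1/(2*n - 3125*x/2))
-7861/N(2 + 4*(-1), -1*(-31)) = -(487382 - 24565625*(2 + 4*(-1))/2) = -(487382 - 24565625*(2 - 4)/2) = -7861/(2/(-3125*(-2) + 124)) = -7861/(2/(6250 + 124)) = -7861/(2/6374) = -7861/(2*(1/6374)) = -7861/1/3187 = -7861*3187 = -25053007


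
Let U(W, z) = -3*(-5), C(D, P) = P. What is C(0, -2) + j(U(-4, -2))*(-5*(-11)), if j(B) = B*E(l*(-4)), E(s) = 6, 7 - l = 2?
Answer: 4948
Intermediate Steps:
l = 5 (l = 7 - 1*2 = 7 - 2 = 5)
U(W, z) = 15
j(B) = 6*B (j(B) = B*6 = 6*B)
C(0, -2) + j(U(-4, -2))*(-5*(-11)) = -2 + (6*15)*(-5*(-11)) = -2 + 90*55 = -2 + 4950 = 4948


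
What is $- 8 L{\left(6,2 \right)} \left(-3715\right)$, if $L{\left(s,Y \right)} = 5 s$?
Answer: $891600$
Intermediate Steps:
$- 8 L{\left(6,2 \right)} \left(-3715\right) = - 8 \cdot 5 \cdot 6 \left(-3715\right) = \left(-8\right) 30 \left(-3715\right) = \left(-240\right) \left(-3715\right) = 891600$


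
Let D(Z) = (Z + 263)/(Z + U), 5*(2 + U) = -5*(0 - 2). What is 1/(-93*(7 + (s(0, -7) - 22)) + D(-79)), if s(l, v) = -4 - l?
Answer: 79/139409 ≈ 0.00056668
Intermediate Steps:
U = 0 (U = -2 + (-5*(0 - 2))/5 = -2 + (-5*(-2))/5 = -2 + (⅕)*10 = -2 + 2 = 0)
D(Z) = (263 + Z)/Z (D(Z) = (Z + 263)/(Z + 0) = (263 + Z)/Z)
1/(-93*(7 + (s(0, -7) - 22)) + D(-79)) = 1/(-93*(7 + ((-4 - 1*0) - 22)) + (263 - 79)/(-79)) = 1/(-93*(7 + ((-4 + 0) - 22)) - 1/79*184) = 1/(-93*(7 + (-4 - 22)) - 184/79) = 1/(-93*(7 - 26) - 184/79) = 1/(-93*(-19) - 184/79) = 1/(1767 - 184/79) = 1/(139409/79) = 79/139409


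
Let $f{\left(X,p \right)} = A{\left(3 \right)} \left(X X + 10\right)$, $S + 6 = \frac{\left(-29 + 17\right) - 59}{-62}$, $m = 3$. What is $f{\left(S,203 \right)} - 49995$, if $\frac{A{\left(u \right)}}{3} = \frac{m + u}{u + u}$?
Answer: $- \frac{191793657}{3844} \approx -49894.0$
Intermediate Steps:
$A{\left(u \right)} = \frac{3 \left(3 + u\right)}{2 u}$ ($A{\left(u \right)} = 3 \frac{3 + u}{u + u} = 3 \frac{3 + u}{2 u} = \frac{3 \left(3 + u\right)}{2 u}$)
$S = - \frac{301}{62}$ ($S = -6 + \frac{\left(-29 + 17\right) - 59}{-62} = -6 + \left(-12 - 59\right) \left(- \frac{1}{62}\right) = -6 - - \frac{71}{62} = -6 + \frac{71}{62} = - \frac{301}{62} \approx -4.8548$)
$f{\left(X,p \right)} = 30 + 3 X^{2}$ ($f{\left(X,p \right)} = \frac{3 \left(3 + 3\right)}{2 \cdot 3} \left(X X + 10\right) = \frac{3}{2} \cdot \frac{1}{3} \cdot 6 \left(X^{2} + 10\right) = 3 \left(10 + X^{2}\right) = 30 + 3 X^{2}$)
$f{\left(S,203 \right)} - 49995 = \left(30 + 3 \left(- \frac{301}{62}\right)^{2}\right) - 49995 = \left(30 + 3 \cdot \frac{90601}{3844}\right) - 49995 = \left(30 + \frac{271803}{3844}\right) - 49995 = \frac{387123}{3844} - 49995 = - \frac{191793657}{3844}$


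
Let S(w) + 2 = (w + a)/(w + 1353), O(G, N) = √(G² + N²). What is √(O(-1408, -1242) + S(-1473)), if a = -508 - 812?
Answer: √(8510 + 800*√881257)/20 ≈ 43.575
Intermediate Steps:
a = -1320
S(w) = -2 + (-1320 + w)/(1353 + w) (S(w) = -2 + (w - 1320)/(w + 1353) = -2 + (-1320 + w)/(1353 + w))
√(O(-1408, -1242) + S(-1473)) = √(√((-1408)² + (-1242)²) + (-4026 - 1*(-1473))/(1353 - 1473)) = √(√(1982464 + 1542564) + (-4026 + 1473)/(-120)) = √(√3525028 - 1/120*(-2553)) = √(2*√881257 + 851/40) = √(851/40 + 2*√881257)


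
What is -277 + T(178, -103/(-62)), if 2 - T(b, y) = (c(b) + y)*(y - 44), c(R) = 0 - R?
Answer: -29756225/3844 ≈ -7741.0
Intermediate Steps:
c(R) = -R
T(b, y) = 2 - (-44 + y)*(y - b) (T(b, y) = 2 - (-b + y)*(y - 44) = 2 - (y - b)*(-44 + y) = 2 - (-44 + y)*(y - b))
-277 + T(178, -103/(-62)) = -277 + (2 - (-103/(-62))**2 - 44*178 + 44*(-103/(-62)) + 178*(-103/(-62))) = -277 + (2 - (-103*(-1/62))**2 - 7832 + 44*(-103*(-1/62)) + 178*(-103*(-1/62))) = -277 + (2 - (103/62)**2 - 7832 + 44*(103/62) + 178*(103/62)) = -277 + (2 - 1*10609/3844 - 7832 + 2266/31 + 9167/31) = -277 + (2 - 10609/3844 - 7832 + 2266/31 + 9167/31) = -277 - 28691437/3844 = -29756225/3844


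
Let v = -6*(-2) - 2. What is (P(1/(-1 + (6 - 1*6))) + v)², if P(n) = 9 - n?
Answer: 400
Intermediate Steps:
v = 10 (v = 12 - 2 = 10)
(P(1/(-1 + (6 - 1*6))) + v)² = ((9 - 1/(-1 + (6 - 1*6))) + 10)² = ((9 - 1/(-1 + (6 - 6))) + 10)² = ((9 - 1/(-1 + 0)) + 10)² = ((9 - 1/(-1)) + 10)² = ((9 - 1*(-1)) + 10)² = ((9 + 1) + 10)² = (10 + 10)² = 20² = 400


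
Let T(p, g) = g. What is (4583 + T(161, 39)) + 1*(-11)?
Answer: 4611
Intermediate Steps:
(4583 + T(161, 39)) + 1*(-11) = (4583 + 39) + 1*(-11) = 4622 - 11 = 4611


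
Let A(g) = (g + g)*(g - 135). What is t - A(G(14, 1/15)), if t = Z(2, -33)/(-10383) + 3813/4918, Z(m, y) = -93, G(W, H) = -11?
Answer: -54658738725/17021198 ≈ -3211.2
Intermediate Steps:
A(g) = 2*g*(-135 + g) (A(g) = (2*g)*(-135 + g) = 2*g*(-135 + g))
t = 13349251/17021198 (t = -93/(-10383) + 3813/4918 = -93*(-1/10383) + 3813*(1/4918) = 31/3461 + 3813/4918 = 13349251/17021198 ≈ 0.78427)
t - A(G(14, 1/15)) = 13349251/17021198 - 2*(-11)*(-135 - 11) = 13349251/17021198 - 2*(-11)*(-146) = 13349251/17021198 - 1*3212 = 13349251/17021198 - 3212 = -54658738725/17021198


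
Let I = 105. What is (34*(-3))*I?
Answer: -10710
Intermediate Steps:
(34*(-3))*I = (34*(-3))*105 = -102*105 = -10710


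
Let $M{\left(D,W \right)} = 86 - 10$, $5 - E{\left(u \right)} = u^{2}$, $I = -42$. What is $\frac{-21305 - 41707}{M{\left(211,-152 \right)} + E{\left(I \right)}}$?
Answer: $\frac{21004}{561} \approx 37.44$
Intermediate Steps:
$E{\left(u \right)} = 5 - u^{2}$
$M{\left(D,W \right)} = 76$ ($M{\left(D,W \right)} = 86 - 10 = 76$)
$\frac{-21305 - 41707}{M{\left(211,-152 \right)} + E{\left(I \right)}} = \frac{-21305 - 41707}{76 + \left(5 - \left(-42\right)^{2}\right)} = - \frac{63012}{76 + \left(5 - 1764\right)} = - \frac{63012}{76 - 1759} = - \frac{63012}{-1683} = \left(-63012\right) \left(- \frac{1}{1683}\right) = \frac{21004}{561}$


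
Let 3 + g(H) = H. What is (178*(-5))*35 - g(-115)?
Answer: -31032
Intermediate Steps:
g(H) = -3 + H
(178*(-5))*35 - g(-115) = (178*(-5))*35 - (-3 - 115) = -890*35 - 1*(-118) = -31150 + 118 = -31032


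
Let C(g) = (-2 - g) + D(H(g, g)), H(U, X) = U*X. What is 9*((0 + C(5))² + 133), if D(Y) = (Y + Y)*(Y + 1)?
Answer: 15047838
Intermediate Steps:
D(Y) = 2*Y*(1 + Y) (D(Y) = (2*Y)*(1 + Y) = 2*Y*(1 + Y))
C(g) = -2 - g + 2*g²*(1 + g²) (C(g) = (-2 - g) + 2*(g*g)*(1 + g*g) = (-2 - g) + 2*g²*(1 + g²) = -2 - g + 2*g²*(1 + g²))
9*((0 + C(5))² + 133) = 9*((0 + (-2 - 1*5 + 2*5²*(1 + 5²)))² + 133) = 9*((0 + (-2 - 5 + 2*25*(1 + 25)))² + 133) = 9*((0 + (-2 - 5 + 2*25*26))² + 133) = 9*((0 + (-2 - 5 + 1300))² + 133) = 9*((0 + 1293)² + 133) = 9*(1293² + 133) = 9*(1671849 + 133) = 9*1671982 = 15047838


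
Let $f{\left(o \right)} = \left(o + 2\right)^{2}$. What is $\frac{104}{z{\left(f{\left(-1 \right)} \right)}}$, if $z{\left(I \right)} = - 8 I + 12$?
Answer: $26$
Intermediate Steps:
$f{\left(o \right)} = \left(2 + o\right)^{2}$
$z{\left(I \right)} = 12 - 8 I$
$\frac{104}{z{\left(f{\left(-1 \right)} \right)}} = \frac{104}{12 - 8 \left(2 - 1\right)^{2}} = \frac{104}{12 - 8 \cdot 1^{2}} = \frac{104}{12 - 8} = \frac{104}{4} = 104 \cdot \frac{1}{4} = 26$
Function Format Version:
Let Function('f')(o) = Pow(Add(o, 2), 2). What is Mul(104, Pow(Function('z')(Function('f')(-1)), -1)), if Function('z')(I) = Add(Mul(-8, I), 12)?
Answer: 26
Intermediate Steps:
Function('f')(o) = Pow(Add(2, o), 2)
Function('z')(I) = Add(12, Mul(-8, I))
Mul(104, Pow(Function('z')(Function('f')(-1)), -1)) = Mul(104, Pow(Add(12, Mul(-8, Pow(Add(2, -1), 2))), -1)) = Mul(104, Pow(Add(12, Mul(-8, Pow(1, 2))), -1)) = Mul(104, Pow(Add(12, Mul(-8, 1)), -1)) = Mul(104, Pow(Add(12, -8), -1)) = Mul(104, Pow(4, -1)) = Mul(104, Rational(1, 4)) = 26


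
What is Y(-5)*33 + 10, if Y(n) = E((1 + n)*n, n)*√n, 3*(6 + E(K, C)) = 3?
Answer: 10 - 165*I*√5 ≈ 10.0 - 368.95*I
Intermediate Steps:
E(K, C) = -5 (E(K, C) = -6 + (⅓)*3 = -6 + 1 = -5)
Y(n) = -5*√n
Y(-5)*33 + 10 = -5*I*√5*33 + 10 = -165*I*√5 + 10 = 10 - 165*I*√5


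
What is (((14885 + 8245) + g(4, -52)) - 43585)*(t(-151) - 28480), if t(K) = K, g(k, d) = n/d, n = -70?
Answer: 15225822645/26 ≈ 5.8561e+8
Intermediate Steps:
g(k, d) = -70/d
(((14885 + 8245) + g(4, -52)) - 43585)*(t(-151) - 28480) = (((14885 + 8245) - 70/(-52)) - 43585)*(-151 - 28480) = ((23130 - 70*(-1/52)) - 43585)*(-28631) = ((23130 + 35/26) - 43585)*(-28631) = (601415/26 - 43585)*(-28631) = -531795/26*(-28631) = 15225822645/26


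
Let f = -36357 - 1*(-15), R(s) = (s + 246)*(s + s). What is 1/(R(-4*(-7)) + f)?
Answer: -1/20998 ≈ -4.7624e-5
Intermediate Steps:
R(s) = 2*s*(246 + s) (R(s) = (246 + s)*(2*s) = 2*s*(246 + s))
f = -36342 (f = -36357 + 15 = -36342)
1/(R(-4*(-7)) + f) = 1/(2*(-4*(-7))*(246 - 4*(-7)) - 36342) = 1/(2*28*(246 + 28) - 36342) = 1/(2*28*274 - 36342) = 1/(15344 - 36342) = 1/(-20998) = -1/20998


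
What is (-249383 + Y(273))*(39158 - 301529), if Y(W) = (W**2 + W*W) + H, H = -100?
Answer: 26348607675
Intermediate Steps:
Y(W) = -100 + 2*W**2 (Y(W) = (W**2 + W*W) - 100 = (W**2 + W**2) - 100 = 2*W**2 - 100 = -100 + 2*W**2)
(-249383 + Y(273))*(39158 - 301529) = (-249383 + (-100 + 2*273**2))*(39158 - 301529) = (-249383 + (-100 + 2*74529))*(-262371) = (-249383 + (-100 + 149058))*(-262371) = (-249383 + 148958)*(-262371) = -100425*(-262371) = 26348607675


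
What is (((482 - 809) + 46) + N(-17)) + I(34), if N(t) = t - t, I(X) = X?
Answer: -247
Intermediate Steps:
N(t) = 0
(((482 - 809) + 46) + N(-17)) + I(34) = (((482 - 809) + 46) + 0) + 34 = ((-327 + 46) + 0) + 34 = (-281 + 0) + 34 = -281 + 34 = -247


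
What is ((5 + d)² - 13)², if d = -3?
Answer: 81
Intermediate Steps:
((5 + d)² - 13)² = ((5 - 3)² - 13)² = (2² - 13)² = (4 - 13)² = (-9)² = 81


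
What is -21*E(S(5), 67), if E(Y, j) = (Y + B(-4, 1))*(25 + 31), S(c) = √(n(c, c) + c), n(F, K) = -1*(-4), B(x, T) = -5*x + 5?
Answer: -32928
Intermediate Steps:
B(x, T) = 5 - 5*x
n(F, K) = 4
S(c) = √(4 + c)
E(Y, j) = 1400 + 56*Y (E(Y, j) = (Y + (5 - 5*(-4)))*(25 + 31) = (Y + (5 + 20))*56 = (Y + 25)*56 = (25 + Y)*56 = 1400 + 56*Y)
-21*E(S(5), 67) = -21*(1400 + 56*√(4 + 5)) = -21*(1400 + 56*√9) = -21*(1400 + 56*3) = -21*(1400 + 168) = -21*1568 = -32928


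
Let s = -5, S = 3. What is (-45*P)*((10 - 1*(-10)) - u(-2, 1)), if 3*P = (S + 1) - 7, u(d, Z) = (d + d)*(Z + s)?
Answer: 180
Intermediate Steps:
u(d, Z) = 2*d*(-5 + Z) (u(d, Z) = (d + d)*(Z - 5) = (2*d)*(-5 + Z) = 2*d*(-5 + Z))
P = -1 (P = ((3 + 1) - 7)/3 = (4 - 7)/3 = (⅓)*(-3) = -1)
(-45*P)*((10 - 1*(-10)) - u(-2, 1)) = (-45*(-1))*((10 - 1*(-10)) - 2*(-2)*(-5 + 1)) = 45*((10 + 10) - 2*(-2)*(-4)) = 45*(20 - 1*16) = 45*(20 - 16) = 45*4 = 180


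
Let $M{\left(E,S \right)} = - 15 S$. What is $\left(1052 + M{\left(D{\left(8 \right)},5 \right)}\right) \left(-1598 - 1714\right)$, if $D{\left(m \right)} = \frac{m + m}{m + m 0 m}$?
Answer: $-3235824$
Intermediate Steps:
$D{\left(m \right)} = 2$ ($D{\left(m \right)} = \frac{2 m}{m + 0 m} = \frac{2 m}{m + 0} = \frac{2 m}{m} = 2$)
$\left(1052 + M{\left(D{\left(8 \right)},5 \right)}\right) \left(-1598 - 1714\right) = \left(1052 - 75\right) \left(-1598 - 1714\right) = \left(1052 - 75\right) \left(-3312\right) = 977 \left(-3312\right) = -3235824$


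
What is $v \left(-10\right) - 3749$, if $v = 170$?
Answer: $-5449$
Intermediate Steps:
$v \left(-10\right) - 3749 = 170 \left(-10\right) - 3749 = -1700 - 3749 = -5449$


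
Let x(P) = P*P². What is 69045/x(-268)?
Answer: -69045/19248832 ≈ -0.0035870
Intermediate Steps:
x(P) = P³
69045/x(-268) = 69045/((-268)³) = 69045/(-19248832) = 69045*(-1/19248832) = -69045/19248832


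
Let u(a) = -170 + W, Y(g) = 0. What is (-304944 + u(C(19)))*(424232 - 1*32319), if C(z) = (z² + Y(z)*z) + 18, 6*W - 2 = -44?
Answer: -119580886473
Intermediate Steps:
W = -7 (W = ⅓ + (⅙)*(-44) = ⅓ - 22/3 = -7)
C(z) = 18 + z² (C(z) = (z² + 0*z) + 18 = (z² + 0) + 18 = z² + 18 = 18 + z²)
u(a) = -177 (u(a) = -170 - 7 = -177)
(-304944 + u(C(19)))*(424232 - 1*32319) = (-304944 - 177)*(424232 - 1*32319) = -305121*(424232 - 32319) = -305121*391913 = -119580886473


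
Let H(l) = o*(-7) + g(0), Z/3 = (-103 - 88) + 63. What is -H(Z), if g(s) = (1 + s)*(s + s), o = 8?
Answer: 56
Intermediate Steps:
g(s) = 2*s*(1 + s) (g(s) = (1 + s)*(2*s) = 2*s*(1 + s))
Z = -384 (Z = 3*((-103 - 88) + 63) = 3*(-191 + 63) = 3*(-128) = -384)
H(l) = -56 (H(l) = 8*(-7) + 2*0*(1 + 0) = -56 + 2*0*1 = -56 + 0 = -56)
-H(Z) = -1*(-56) = 56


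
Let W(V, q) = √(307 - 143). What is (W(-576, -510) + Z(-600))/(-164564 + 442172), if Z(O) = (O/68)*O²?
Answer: -2250000/196639 + √41/138804 ≈ -11.442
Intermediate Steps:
W(V, q) = 2*√41 (W(V, q) = √164 = 2*√41)
Z(O) = O³/68 (Z(O) = (O*(1/68))*O² = (O/68)*O² = O³/68)
(W(-576, -510) + Z(-600))/(-164564 + 442172) = (2*√41 + (1/68)*(-600)³)/(-164564 + 442172) = (2*√41 + (1/68)*(-216000000))/277608 = (2*√41 - 54000000/17)*(1/277608) = (-54000000/17 + 2*√41)*(1/277608) = -2250000/196639 + √41/138804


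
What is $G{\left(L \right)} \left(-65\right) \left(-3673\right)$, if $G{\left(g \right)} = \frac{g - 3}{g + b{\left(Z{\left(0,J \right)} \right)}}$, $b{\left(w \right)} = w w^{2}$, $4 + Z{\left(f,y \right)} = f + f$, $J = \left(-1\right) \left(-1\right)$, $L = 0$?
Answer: $\frac{716235}{64} \approx 11191.0$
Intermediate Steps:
$J = 1$
$Z{\left(f,y \right)} = -4 + 2 f$ ($Z{\left(f,y \right)} = -4 + \left(f + f\right) = -4 + 2 f$)
$b{\left(w \right)} = w^{3}$
$G{\left(g \right)} = \frac{-3 + g}{-64 + g}$ ($G{\left(g \right)} = \frac{g - 3}{g + \left(-4 + 2 \cdot 0\right)^{3}} = \frac{-3 + g}{g + \left(-4 + 0\right)^{3}} = \frac{-3 + g}{g + \left(-4\right)^{3}} = \frac{-3 + g}{g - 64} = \frac{-3 + g}{-64 + g}$)
$G{\left(L \right)} \left(-65\right) \left(-3673\right) = \frac{-3 + 0}{-64 + 0} \left(-65\right) \left(-3673\right) = \frac{1}{-64} \left(-3\right) \left(-65\right) \left(-3673\right) = \left(- \frac{1}{64}\right) \left(-3\right) \left(-65\right) \left(-3673\right) = \frac{3}{64} \left(-65\right) \left(-3673\right) = \left(- \frac{195}{64}\right) \left(-3673\right) = \frac{716235}{64}$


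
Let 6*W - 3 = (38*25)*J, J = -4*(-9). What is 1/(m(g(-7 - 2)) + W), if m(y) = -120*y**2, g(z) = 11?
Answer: -2/17639 ≈ -0.00011339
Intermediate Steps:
J = 36
W = 11401/2 (W = 1/2 + ((38*25)*36)/6 = 1/2 + (950*36)/6 = 1/2 + (1/6)*34200 = 1/2 + 5700 = 11401/2 ≈ 5700.5)
1/(m(g(-7 - 2)) + W) = 1/(-120*11**2 + 11401/2) = 1/(-120*121 + 11401/2) = 1/(-14520 + 11401/2) = 1/(-17639/2) = -2/17639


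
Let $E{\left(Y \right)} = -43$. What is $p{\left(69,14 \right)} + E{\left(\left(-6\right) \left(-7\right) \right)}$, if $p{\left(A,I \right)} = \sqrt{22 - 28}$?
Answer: $-43 + i \sqrt{6} \approx -43.0 + 2.4495 i$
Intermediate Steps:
$p{\left(A,I \right)} = i \sqrt{6}$ ($p{\left(A,I \right)} = \sqrt{-6} = i \sqrt{6}$)
$p{\left(69,14 \right)} + E{\left(\left(-6\right) \left(-7\right) \right)} = i \sqrt{6} - 43 = -43 + i \sqrt{6}$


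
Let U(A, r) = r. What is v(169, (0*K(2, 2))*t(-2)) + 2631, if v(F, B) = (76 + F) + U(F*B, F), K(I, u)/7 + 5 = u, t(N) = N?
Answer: 3045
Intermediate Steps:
K(I, u) = -35 + 7*u
v(F, B) = 76 + 2*F (v(F, B) = (76 + F) + F = 76 + 2*F)
v(169, (0*K(2, 2))*t(-2)) + 2631 = (76 + 2*169) + 2631 = (76 + 338) + 2631 = 414 + 2631 = 3045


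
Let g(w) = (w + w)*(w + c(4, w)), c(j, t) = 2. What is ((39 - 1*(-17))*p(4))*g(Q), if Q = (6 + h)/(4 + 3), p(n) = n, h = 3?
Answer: 13248/7 ≈ 1892.6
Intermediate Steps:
Q = 9/7 (Q = (6 + 3)/(4 + 3) = 9/7 ≈ 1.2857)
g(w) = 2*w*(2 + w) (g(w) = (w + w)*(w + 2) = (2*w)*(2 + w) = 2*w*(2 + w))
((39 - 1*(-17))*p(4))*g(Q) = ((39 - 1*(-17))*4)*(2*(9/7)*(2 + 9/7)) = ((39 + 17)*4)*(2*(9/7)*(23/7)) = (56*4)*(414/49) = 224*(414/49) = 13248/7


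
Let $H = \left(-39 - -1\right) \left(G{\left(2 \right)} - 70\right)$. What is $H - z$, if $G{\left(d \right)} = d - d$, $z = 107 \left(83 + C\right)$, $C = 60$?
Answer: $-12641$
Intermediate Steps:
$z = 15301$ ($z = 107 \left(83 + 60\right) = 107 \cdot 143 = 15301$)
$G{\left(d \right)} = 0$
$H = 2660$ ($H = \left(-39 - -1\right) \left(0 - 70\right) = \left(-39 + 1\right) \left(-70\right) = \left(-38\right) \left(-70\right) = 2660$)
$H - z = 2660 - 15301 = -12641$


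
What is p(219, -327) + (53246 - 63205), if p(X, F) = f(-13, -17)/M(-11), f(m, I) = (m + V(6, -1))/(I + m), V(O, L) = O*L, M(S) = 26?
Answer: -7768001/780 ≈ -9959.0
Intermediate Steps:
V(O, L) = L*O
f(m, I) = (-6 + m)/(I + m) (f(m, I) = (m - 1*6)/(I + m) = (m - 6)/(I + m) = (-6 + m)/(I + m))
p(X, F) = 19/780 (p(X, F) = ((-6 - 13)/(-17 - 13))/26 = (-19/(-30))*(1/26) = -1/30*(-19)*(1/26) = (19/30)*(1/26) = 19/780)
p(219, -327) + (53246 - 63205) = 19/780 + (53246 - 63205) = 19/780 - 9959 = -7768001/780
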